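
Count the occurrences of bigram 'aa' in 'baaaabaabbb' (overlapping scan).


Scanning 'baaaabaabbb' for bigram 'aa':
  Position 0: 'ba' -> no
  Position 1: 'aa' -> MATCH
  Position 2: 'aa' -> MATCH
  Position 3: 'aa' -> MATCH
  Position 4: 'ab' -> no
  Position 5: 'ba' -> no
  Position 6: 'aa' -> MATCH
  Position 7: 'ab' -> no
  Position 8: 'bb' -> no
  Position 9: 'bb' -> no
Total matches: 4

4


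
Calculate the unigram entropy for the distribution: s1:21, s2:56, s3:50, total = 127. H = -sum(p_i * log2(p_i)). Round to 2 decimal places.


Computing entropy H = -sum(p_i * log2(p_i)):
  s1: p = 21/127 = 0.1654, -p*log2(p) = 0.4293
  s2: p = 56/127 = 0.4409, -p*log2(p) = 0.5209
  s3: p = 50/127 = 0.3937, -p*log2(p) = 0.5295
H = sum of terms = 1.4797
Rounded to 2 decimals: 1.48

1.48


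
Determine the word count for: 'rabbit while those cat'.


Counting words by splitting on spaces:
  Word 1: 'rabbit'
  Word 2: 'while'
  Word 3: 'those'
  Word 4: 'cat'
Total words: 4

4


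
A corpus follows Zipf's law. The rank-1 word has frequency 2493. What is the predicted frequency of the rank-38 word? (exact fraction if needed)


Zipf's law: freq(rank) = f1 / rank
f1 = 2493, rank = 38
freq = 2493 / 38
GCD(2493, 38) = 1
Simplified: 2493/38

2493/38


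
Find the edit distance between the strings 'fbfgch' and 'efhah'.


Building DP table for s1='fbfgch' (len 6) and s2='efhah' (len 5):
       e  f  h  a  h
    0  1  2  3  4  5
  f 1  1  1  2  3  4
  b 2  2  2  2  3  4
  f 3  3  2  3  3  4
  g 4  4  3  3  4  4
  c 5  5  4  4  4  5
  h 6  6  5  4  5  4
Edit distance = dp[6][5] = 4

4


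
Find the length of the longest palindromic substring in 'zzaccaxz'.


Scanning 'zzaccaxz' for palindromic substrings.
Substring at positions 2-5: 'acca'.
Check: reverse('acca') = 'acca' -> palindrome confirmed.
Neighbouring characters ('z' / 'x') break symmetry, so it cannot extend further.
No longer palindromic substring exists; longest length = 4

4


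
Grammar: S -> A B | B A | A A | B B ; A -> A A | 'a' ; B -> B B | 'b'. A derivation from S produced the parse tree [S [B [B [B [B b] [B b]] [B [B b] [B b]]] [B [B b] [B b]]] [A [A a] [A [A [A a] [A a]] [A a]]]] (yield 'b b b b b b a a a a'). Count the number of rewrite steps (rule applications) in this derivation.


Every bracketed nonterminal node [X ...] in the tree is produced by exactly one rule application.
Reading the tree off as a leftmost derivation:
  Step 1: S  =>  B A   (applied S -> B A)
  Step 2: B A  =>  B B A   (applied B -> B B)
  Step 3: B B A  =>  B B B A   (applied B -> B B)
  Step 4: B B B A  =>  B B B B A   (applied B -> B B)
  Step 5: B B B B A  =>  b B B B A   (applied B -> b)
  Step 6: b B B B A  =>  b b B B A   (applied B -> b)
  Step 7: b b B B A  =>  b b B B B A   (applied B -> B B)
  Step 8: b b B B B A  =>  b b b B B A   (applied B -> b)
  Step 9: b b b B B A  =>  b b b b B A   (applied B -> b)
  Step 10: b b b b B A  =>  b b b b B B A   (applied B -> B B)
  Step 11: b b b b B B A  =>  b b b b b B A   (applied B -> b)
  Step 12: b b b b b B A  =>  b b b b b b A   (applied B -> b)
  Step 13: b b b b b b A  =>  b b b b b b A A   (applied A -> A A)
  Step 14: b b b b b b A A  =>  b b b b b b a A   (applied A -> a)
  Step 15: b b b b b b a A  =>  b b b b b b a A A   (applied A -> A A)
  Step 16: b b b b b b a A A  =>  b b b b b b a A A A   (applied A -> A A)
  Step 17: b b b b b b a A A A  =>  b b b b b b a a A A   (applied A -> a)
  Step 18: b b b b b b a a A A  =>  b b b b b b a a a A   (applied A -> a)
  Step 19: b b b b b b a a a A  =>  b b b b b b a a a a   (applied A -> a)
Final yield: b b b b b b a a a a
Total rewrite steps: 19

19


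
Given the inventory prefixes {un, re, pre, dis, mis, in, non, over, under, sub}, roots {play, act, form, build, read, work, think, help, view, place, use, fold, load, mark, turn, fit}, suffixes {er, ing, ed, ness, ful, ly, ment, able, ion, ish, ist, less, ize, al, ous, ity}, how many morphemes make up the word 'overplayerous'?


Segmenting 'overplayerous' against the inventory:
  'over' -> prefix (morpheme 1)
  'play' -> root (morpheme 2)
  'er' -> suffix (morpheme 3)
  'ous' -> suffix (morpheme 4)
Total morphemes: 4

4


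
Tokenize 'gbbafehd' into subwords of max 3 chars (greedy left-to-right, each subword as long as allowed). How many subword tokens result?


'gbbafehd' has 8 characters.
Chunking with max size 3:
  Chunk 1: 'gbb' (positions 0-2)
  Chunk 2: 'afe' (positions 3-5)
  Chunk 3: 'hd' (positions 6-7)
Total chunks: ceil(8 / 3) = 3

3


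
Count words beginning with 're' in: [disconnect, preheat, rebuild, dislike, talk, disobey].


Checking each word for prefix 're':
  'disconnect' -> no (count: 0)
  'preheat' -> no (count: 0)
  'rebuild' -> YES, starts with 're' (count: 1)
  'dislike' -> no (count: 1)
  'talk' -> no (count: 1)
  'disobey' -> no (count: 1)
Total with prefix 're': 1

1


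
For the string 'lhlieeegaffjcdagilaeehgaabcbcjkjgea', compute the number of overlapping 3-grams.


String 'lhlieeegaffjcdagilaeehgaabcbcjkjgea' has length L = 35.
Number of overlapping n-grams = L - n + 1
Substituting: 35 - 3 + 1 = 33

33


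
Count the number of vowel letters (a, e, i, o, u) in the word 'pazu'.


Scanning each character of 'pazu':
  Position 1: 'p' -> consonant (running count: 0)
  Position 2: 'a' -> vowel (running count: 1)
  Position 3: 'z' -> consonant (running count: 1)
  Position 4: 'u' -> vowel (running count: 2)
Total vowels: 2

2


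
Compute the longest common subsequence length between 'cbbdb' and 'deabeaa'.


DP table for LCS of 'cbbdb' and 'deabeaa':
       d  e  a  b  e  a  a
    0  0  0  0  0  0  0  0
  c 0  0  0  0  0  0  0  0
  b 0  0  0  0  1  1  1  1
  b 0  0  0  0  1  1  1  1
  d 0  1  1  1  1  1  1  1
  b 0  1  1  1  2  2  2  2
LCS: 'db'
LCS length = 2

2


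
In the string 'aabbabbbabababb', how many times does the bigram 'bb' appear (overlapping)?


Scanning 'aabbabbbabababb' for bigram 'bb':
  Position 0: 'aa' -> no
  Position 1: 'ab' -> no
  Position 2: 'bb' -> MATCH
  Position 3: 'ba' -> no
  Position 4: 'ab' -> no
  Position 5: 'bb' -> MATCH
  Position 6: 'bb' -> MATCH
  Position 7: 'ba' -> no
  Position 8: 'ab' -> no
  Position 9: 'ba' -> no
  Position 10: 'ab' -> no
  Position 11: 'ba' -> no
  Position 12: 'ab' -> no
  Position 13: 'bb' -> MATCH
Total matches: 4

4


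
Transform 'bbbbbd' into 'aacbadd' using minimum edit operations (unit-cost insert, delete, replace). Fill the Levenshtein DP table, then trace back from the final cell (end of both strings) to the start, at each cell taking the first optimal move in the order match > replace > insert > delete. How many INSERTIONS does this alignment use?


Edit distance = 5. Backtracking from cell (6, 7) with preference match > replace > insert > delete,
then listing the resulting alignment 'bbbbbd' -> 'aacbadd' left to right:
  Step 1: insert 'a' [insertion #1]
  Step 2: replace b->a
  Step 3: replace b->c
  Step 4: keep 'b'
  Step 5: replace b->a
  Step 6: replace b->d
  Step 7: keep 'd'
Total insertions: 1

1


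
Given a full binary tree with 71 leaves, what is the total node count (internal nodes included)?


Leaf nodes (terminals): 71
Internal nodes = n - 1 = 71 - 1 = 70
Total = leaves + internal = 71 + 70 = 141

141


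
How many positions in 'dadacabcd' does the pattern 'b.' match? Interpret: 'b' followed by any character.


Pattern: b. means 'b' followed by any character.
Scanning 'dadacabcd' position-by-position:
  Pos 0: window 'da' -> no
  Pos 1: window 'ad' -> no
  Pos 2: window 'da' -> no
  Pos 3: window 'ac' -> no
  Pos 4: window 'ca' -> no
  Pos 5: window 'ab' -> no
  Pos 6: window 'bc' -> MATCH
  Pos 7: window 'cd' -> no
  Pos 8: window 'd' -> no
Total matches: 1

1


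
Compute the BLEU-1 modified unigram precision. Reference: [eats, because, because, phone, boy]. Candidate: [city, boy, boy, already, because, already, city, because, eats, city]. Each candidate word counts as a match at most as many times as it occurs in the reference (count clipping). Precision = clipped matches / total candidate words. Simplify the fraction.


Reference word counts: {'because': 2, 'boy': 1, 'eats': 1, 'phone': 1}
Checking each candidate word (with clipping):
  'city' -> not in reference -> no match (matches: 0)
  'boy' -> in reference (ref count 1, used 1/1) -> match (matches: 1)
  'boy' -> ref count 1 already used up (1/1) -> clipped, no match (matches: 1)
  'already' -> not in reference -> no match (matches: 1)
  'because' -> in reference (ref count 2, used 1/2) -> match (matches: 2)
  'already' -> not in reference -> no match (matches: 2)
  'city' -> not in reference -> no match (matches: 2)
  'because' -> in reference (ref count 2, used 2/2) -> match (matches: 3)
  'eats' -> in reference (ref count 1, used 1/1) -> match (matches: 4)
  'city' -> not in reference -> no match (matches: 4)
Clipped matches: 4, Candidate length: 10
Precision = 4/10 = 2/5

2/5


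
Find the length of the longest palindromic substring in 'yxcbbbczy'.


Scanning 'yxcbbbczy' for palindromic substrings.
Substring at positions 2-6: 'cbbbc'.
Check: reverse('cbbbc') = 'cbbbc' -> palindrome confirmed.
Neighbouring characters ('x' / 'z') break symmetry, so it cannot extend further.
No longer palindromic substring exists; longest length = 5

5


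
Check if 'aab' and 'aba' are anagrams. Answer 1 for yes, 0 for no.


Sort characters of 'aab': 'aab'
Sort characters of 'aba': 'aab'
Sorted forms match -> they ARE anagrams
Result: 1

1


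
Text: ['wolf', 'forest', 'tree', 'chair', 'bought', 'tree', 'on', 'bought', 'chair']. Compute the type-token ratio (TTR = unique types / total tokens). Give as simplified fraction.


Tokens: 9
Unique types: ('bought', 'chair', 'forest', 'on', 'tree', 'wolf') = 6
TTR = 6/9
Simplify: divide both by 3 -> 2/3
TTR = 2/3

2/3


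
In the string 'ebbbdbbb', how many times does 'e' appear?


Scanning 'ebbbdbbb' for 'e':
  Position 0: 'e' -> MATCH (count: 1)
Total occurrences of 'e': 1

1


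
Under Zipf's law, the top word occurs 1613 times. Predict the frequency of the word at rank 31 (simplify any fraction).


Zipf's law: freq(rank) = f1 / rank
f1 = 1613, rank = 31
freq = 1613 / 31
GCD(1613, 31) = 1
Simplified: 1613/31

1613/31


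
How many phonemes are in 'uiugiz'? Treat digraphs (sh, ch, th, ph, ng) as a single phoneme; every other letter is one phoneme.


Parsing 'uiugiz' greedily, digraphs first:
  'u' -> vowel phoneme (phonemes so far: 1)
  'i' -> vowel phoneme (phonemes so far: 2)
  'u' -> vowel phoneme (phonemes so far: 3)
  'g' -> consonant phoneme (phonemes so far: 4)
  'i' -> vowel phoneme (phonemes so far: 5)
  'z' -> consonant phoneme (phonemes so far: 6)
Total phonemes: 6

6


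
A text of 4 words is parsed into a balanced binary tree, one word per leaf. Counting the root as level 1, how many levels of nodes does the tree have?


In a balanced binary tree with n leaves the deepest leaf is ceil(log2(n)) edges below the root,
so counting node levels inclusive of root and leaves gives ceil(log2(n)) + 1 levels.
log2(4) = 2.0000
ceil(2.0000) = 2
levels = 2 + 1 = 3

3


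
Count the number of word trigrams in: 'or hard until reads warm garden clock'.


Word trigrams from [7] words:
  Trigram 1: (or hard until)
  Trigram 2: (hard until reads)
  Trigram 3: (until reads warm)
  Trigram 4: (reads warm garden)
  Trigram 5: (warm garden clock)
Total word trigrams: 7 - 2 = 5

5


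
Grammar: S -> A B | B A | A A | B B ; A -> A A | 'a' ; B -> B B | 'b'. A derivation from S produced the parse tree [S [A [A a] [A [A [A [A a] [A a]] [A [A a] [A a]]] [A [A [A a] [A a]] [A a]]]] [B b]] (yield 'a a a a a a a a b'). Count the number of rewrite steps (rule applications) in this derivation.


Every bracketed nonterminal node [X ...] in the tree is produced by exactly one rule application.
Reading the tree off as a leftmost derivation:
  Step 1: S  =>  A B   (applied S -> A B)
  Step 2: A B  =>  A A B   (applied A -> A A)
  Step 3: A A B  =>  a A B   (applied A -> a)
  Step 4: a A B  =>  a A A B   (applied A -> A A)
  Step 5: a A A B  =>  a A A A B   (applied A -> A A)
  Step 6: a A A A B  =>  a A A A A B   (applied A -> A A)
  Step 7: a A A A A B  =>  a a A A A B   (applied A -> a)
  Step 8: a a A A A B  =>  a a a A A B   (applied A -> a)
  Step 9: a a a A A B  =>  a a a A A A B   (applied A -> A A)
  Step 10: a a a A A A B  =>  a a a a A A B   (applied A -> a)
  Step 11: a a a a A A B  =>  a a a a a A B   (applied A -> a)
  Step 12: a a a a a A B  =>  a a a a a A A B   (applied A -> A A)
  Step 13: a a a a a A A B  =>  a a a a a A A A B   (applied A -> A A)
  Step 14: a a a a a A A A B  =>  a a a a a a A A B   (applied A -> a)
  Step 15: a a a a a a A A B  =>  a a a a a a a A B   (applied A -> a)
  Step 16: a a a a a a a A B  =>  a a a a a a a a B   (applied A -> a)
  Step 17: a a a a a a a a B  =>  a a a a a a a a b   (applied B -> b)
Final yield: a a a a a a a a b
Total rewrite steps: 17

17


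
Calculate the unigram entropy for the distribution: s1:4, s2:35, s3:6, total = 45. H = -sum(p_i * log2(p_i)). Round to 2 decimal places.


Computing entropy H = -sum(p_i * log2(p_i)):
  s1: p = 4/45 = 0.0889, -p*log2(p) = 0.3104
  s2: p = 35/45 = 0.7778, -p*log2(p) = 0.2820
  s3: p = 6/45 = 0.1333, -p*log2(p) = 0.3876
H = sum of terms = 0.9800
Rounded to 2 decimals: 0.98

0.98


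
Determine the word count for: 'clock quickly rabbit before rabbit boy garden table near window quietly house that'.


Counting words by splitting on spaces:
  Word 1: 'clock'
  Word 2: 'quickly'
  Word 3: 'rabbit'
  Word 4: 'before'
  Word 5: 'rabbit'
  Word 6: 'boy'
  Word 7: 'garden'
  Word 8: 'table'
  Word 9: 'near'
  Word 10: 'window'
  Word 11: 'quietly'
  Word 12: 'house'
  Word 13: 'that'
Total words: 13

13


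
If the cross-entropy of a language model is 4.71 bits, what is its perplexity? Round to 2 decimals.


Perplexity formula: PP = 2^H
H = 4.71
PP = 2^4.71
Decompose: 2^4.71 = 2^4 * 2^0.71
2^4 = 16, 2^0.71 ~ 1.6358041
PP ~ 16 * 1.6358041 = 26.1728656
Rounded to 2 decimals: 26.17

26.17


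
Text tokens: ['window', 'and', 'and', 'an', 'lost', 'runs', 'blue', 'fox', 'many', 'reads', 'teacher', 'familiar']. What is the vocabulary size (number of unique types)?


Listing all tokens and tracking unique types:
  Token 1: 'window' -> NEW (unique so far: 1)
  Token 2: 'and' -> NEW (unique so far: 2)
  Token 3: 'and' -> duplicate (unique so far: 2)
  Token 4: 'an' -> NEW (unique so far: 3)
  Token 5: 'lost' -> NEW (unique so far: 4)
  Token 6: 'runs' -> NEW (unique so far: 5)
  Token 7: 'blue' -> NEW (unique so far: 6)
  Token 8: 'fox' -> NEW (unique so far: 7)
  Token 9: 'many' -> NEW (unique so far: 8)
  Token 10: 'reads' -> NEW (unique so far: 9)
  Token 11: 'teacher' -> NEW (unique so far: 10)
  Token 12: 'familiar' -> NEW (unique so far: 11)
Unique types: ('an', 'and', 'blue', 'familiar', 'fox', 'lost', 'many', 'reads', 'runs', 'teacher', 'window')
Vocabulary size: 11

11


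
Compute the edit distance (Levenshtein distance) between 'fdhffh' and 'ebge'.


Building DP table for s1='fdhffh' (len 6) and s2='ebge' (len 4):
       e  b  g  e
    0  1  2  3  4
  f 1  1  2  3  4
  d 2  2  2  3  4
  h 3  3  3  3  4
  f 4  4  4  4  4
  f 5  5  5  5  5
  h 6  6  6  6  6
Edit distance = dp[6][4] = 6

6


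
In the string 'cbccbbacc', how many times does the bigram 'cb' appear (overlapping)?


Scanning 'cbccbbacc' for bigram 'cb':
  Position 0: 'cb' -> MATCH
  Position 1: 'bc' -> no
  Position 2: 'cc' -> no
  Position 3: 'cb' -> MATCH
  Position 4: 'bb' -> no
  Position 5: 'ba' -> no
  Position 6: 'ac' -> no
  Position 7: 'cc' -> no
Total matches: 2

2


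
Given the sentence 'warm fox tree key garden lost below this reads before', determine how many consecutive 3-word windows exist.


Word trigrams from [10] words:
  Trigram 1: (warm fox tree)
  Trigram 2: (fox tree key)
  Trigram 3: (tree key garden)
  Trigram 4: (key garden lost)
  Trigram 5: (garden lost below)
  Trigram 6: (lost below this)
  Trigram 7: (below this reads)
  Trigram 8: (this reads before)
Total word trigrams: 10 - 2 = 8

8


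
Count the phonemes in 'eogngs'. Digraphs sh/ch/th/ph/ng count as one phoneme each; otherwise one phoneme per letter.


Parsing 'eogngs' greedily, digraphs first:
  'e' -> vowel phoneme (phonemes so far: 1)
  'o' -> vowel phoneme (phonemes so far: 2)
  'g' -> consonant phoneme (phonemes so far: 3)
  'ng' -> digraph (1 consonant phoneme) (phonemes so far: 4)
  's' -> consonant phoneme (phonemes so far: 5)
Total phonemes: 5

5


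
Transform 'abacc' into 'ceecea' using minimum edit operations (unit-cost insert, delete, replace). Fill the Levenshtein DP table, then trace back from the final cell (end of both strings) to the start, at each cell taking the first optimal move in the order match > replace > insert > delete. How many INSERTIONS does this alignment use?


Edit distance = 5. Backtracking from cell (5, 6) with preference match > replace > insert > delete,
then listing the resulting alignment 'abacc' -> 'ceecea' left to right:
  Step 1: replace a->c
  Step 2: replace b->e
  Step 3: replace a->e
  Step 4: keep 'c'
  Step 5: insert 'e' [insertion #1]
  Step 6: replace c->a
Total insertions: 1

1


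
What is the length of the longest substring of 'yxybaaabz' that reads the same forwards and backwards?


Scanning 'yxybaaabz' for palindromic substrings.
Substring at positions 3-7: 'baaab'.
Check: reverse('baaab') = 'baaab' -> palindrome confirmed.
Neighbouring characters ('y' / 'z') break symmetry, so it cannot extend further.
No longer palindromic substring exists; longest length = 5

5


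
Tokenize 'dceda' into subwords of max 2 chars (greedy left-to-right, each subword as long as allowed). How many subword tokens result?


'dceda' has 5 characters.
Chunking with max size 2:
  Chunk 1: 'dc' (positions 0-1)
  Chunk 2: 'ed' (positions 2-3)
  Chunk 3: 'a' (positions 4-4)
Total chunks: ceil(5 / 2) = 3

3


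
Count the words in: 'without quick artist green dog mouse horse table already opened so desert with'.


Counting words by splitting on spaces:
  Word 1: 'without'
  Word 2: 'quick'
  Word 3: 'artist'
  Word 4: 'green'
  Word 5: 'dog'
  Word 6: 'mouse'
  Word 7: 'horse'
  Word 8: 'table'
  Word 9: 'already'
  Word 10: 'opened'
  Word 11: 'so'
  Word 12: 'desert'
  Word 13: 'with'
Total words: 13

13


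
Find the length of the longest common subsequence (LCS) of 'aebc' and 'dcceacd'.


DP table for LCS of 'aebc' and 'dcceacd':
       d  c  c  e  a  c  d
    0  0  0  0  0  0  0  0
  a 0  0  0  0  0  1  1  1
  e 0  0  0  0  1  1  1  1
  b 0  0  0  0  1  1  1  1
  c 0  0  1  1  1  1  2  2
LCS: 'ac'
LCS length = 2

2


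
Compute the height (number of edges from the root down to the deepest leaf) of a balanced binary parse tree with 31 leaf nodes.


In a balanced binary tree with n leaves the deepest leaf is ceil(log2(n)) edges below the root.
log2(31) = 4.9542
ceil(4.9542) = 5
height (edges) = 5

5


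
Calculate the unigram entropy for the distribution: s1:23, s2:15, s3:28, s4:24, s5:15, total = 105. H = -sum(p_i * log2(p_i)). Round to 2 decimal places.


Computing entropy H = -sum(p_i * log2(p_i)):
  s1: p = 23/105 = 0.2190, -p*log2(p) = 0.4799
  s2: p = 15/105 = 0.1429, -p*log2(p) = 0.4011
  s3: p = 28/105 = 0.2667, -p*log2(p) = 0.5085
  s4: p = 24/105 = 0.2286, -p*log2(p) = 0.4867
  s5: p = 15/105 = 0.1429, -p*log2(p) = 0.4011
H = sum of terms = 2.2773
Rounded to 2 decimals: 2.28

2.28


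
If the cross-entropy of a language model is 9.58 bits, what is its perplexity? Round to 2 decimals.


Perplexity formula: PP = 2^H
H = 9.58
PP = 2^9.58
Decompose: 2^9.58 = 2^9 * 2^0.58
2^9 = 512, 2^0.58 ~ 1.4948492
PP ~ 512 * 1.4948492 = 765.3627904
Rounded to 2 decimals: 765.36

765.36


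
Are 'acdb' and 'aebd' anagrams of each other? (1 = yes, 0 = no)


Sort characters of 'acdb': 'abcd'
Sort characters of 'aebd': 'abde'
Sorted forms differ -> they are NOT anagrams
Result: 0

0


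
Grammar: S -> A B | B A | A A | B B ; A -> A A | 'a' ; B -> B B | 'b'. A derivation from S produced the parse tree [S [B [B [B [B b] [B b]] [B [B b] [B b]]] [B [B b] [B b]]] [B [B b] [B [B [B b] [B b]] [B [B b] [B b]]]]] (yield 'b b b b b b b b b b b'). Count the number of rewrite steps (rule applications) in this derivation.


Every bracketed nonterminal node [X ...] in the tree is produced by exactly one rule application.
Reading the tree off as a leftmost derivation:
  Step 1: S  =>  B B   (applied S -> B B)
  Step 2: B B  =>  B B B   (applied B -> B B)
  Step 3: B B B  =>  B B B B   (applied B -> B B)
  Step 4: B B B B  =>  B B B B B   (applied B -> B B)
  Step 5: B B B B B  =>  b B B B B   (applied B -> b)
  Step 6: b B B B B  =>  b b B B B   (applied B -> b)
  Step 7: b b B B B  =>  b b B B B B   (applied B -> B B)
  Step 8: b b B B B B  =>  b b b B B B   (applied B -> b)
  Step 9: b b b B B B  =>  b b b b B B   (applied B -> b)
  Step 10: b b b b B B  =>  b b b b B B B   (applied B -> B B)
  Step 11: b b b b B B B  =>  b b b b b B B   (applied B -> b)
  Step 12: b b b b b B B  =>  b b b b b b B   (applied B -> b)
  Step 13: b b b b b b B  =>  b b b b b b B B   (applied B -> B B)
  Step 14: b b b b b b B B  =>  b b b b b b b B   (applied B -> b)
  Step 15: b b b b b b b B  =>  b b b b b b b B B   (applied B -> B B)
  Step 16: b b b b b b b B B  =>  b b b b b b b B B B   (applied B -> B B)
  Step 17: b b b b b b b B B B  =>  b b b b b b b b B B   (applied B -> b)
  Step 18: b b b b b b b b B B  =>  b b b b b b b b b B   (applied B -> b)
  Step 19: b b b b b b b b b B  =>  b b b b b b b b b B B   (applied B -> B B)
  Step 20: b b b b b b b b b B B  =>  b b b b b b b b b b B   (applied B -> b)
  Step 21: b b b b b b b b b b B  =>  b b b b b b b b b b b   (applied B -> b)
Final yield: b b b b b b b b b b b
Total rewrite steps: 21

21


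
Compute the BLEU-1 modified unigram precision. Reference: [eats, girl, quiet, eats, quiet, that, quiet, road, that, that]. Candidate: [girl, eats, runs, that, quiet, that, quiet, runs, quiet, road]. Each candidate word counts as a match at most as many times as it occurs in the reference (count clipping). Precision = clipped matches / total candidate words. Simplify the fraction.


Reference word counts: {'eats': 2, 'girl': 1, 'quiet': 3, 'road': 1, 'that': 3}
Checking each candidate word (with clipping):
  'girl' -> in reference (ref count 1, used 1/1) -> match (matches: 1)
  'eats' -> in reference (ref count 2, used 1/2) -> match (matches: 2)
  'runs' -> not in reference -> no match (matches: 2)
  'that' -> in reference (ref count 3, used 1/3) -> match (matches: 3)
  'quiet' -> in reference (ref count 3, used 1/3) -> match (matches: 4)
  'that' -> in reference (ref count 3, used 2/3) -> match (matches: 5)
  'quiet' -> in reference (ref count 3, used 2/3) -> match (matches: 6)
  'runs' -> not in reference -> no match (matches: 6)
  'quiet' -> in reference (ref count 3, used 3/3) -> match (matches: 7)
  'road' -> in reference (ref count 1, used 1/1) -> match (matches: 8)
Clipped matches: 8, Candidate length: 10
Precision = 8/10 = 4/5

4/5


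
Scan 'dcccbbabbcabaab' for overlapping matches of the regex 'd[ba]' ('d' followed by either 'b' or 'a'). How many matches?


Pattern: d[ba] means 'd' followed by either 'b' or 'a'.
Scanning 'dcccbbabbcabaab' position-by-position:
  Pos 0: window 'dc' -> no
  Pos 1: window 'cc' -> no
  Pos 2: window 'cc' -> no
  Pos 3: window 'cb' -> no
  Pos 4: window 'bb' -> no
  Pos 5: window 'ba' -> no
  Pos 6: window 'ab' -> no
  Pos 7: window 'bb' -> no
  Pos 8: window 'bc' -> no
  Pos 9: window 'ca' -> no
  Pos 10: window 'ab' -> no
  Pos 11: window 'ba' -> no
  Pos 12: window 'aa' -> no
  Pos 13: window 'ab' -> no
  Pos 14: window 'b' -> no
Total matches: 0

0


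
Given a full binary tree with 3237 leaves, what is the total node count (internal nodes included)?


Leaf nodes (terminals): 3237
Internal nodes = n - 1 = 3237 - 1 = 3236
Total = leaves + internal = 3237 + 3236 = 6473

6473


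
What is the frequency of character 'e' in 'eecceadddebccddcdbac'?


Scanning 'eecceadddebccddcdbac' for 'e':
  Position 0: 'e' -> MATCH (count: 1)
  Position 1: 'e' -> MATCH (count: 2)
  Position 4: 'e' -> MATCH (count: 3)
  Position 9: 'e' -> MATCH (count: 4)
Total occurrences of 'e': 4

4


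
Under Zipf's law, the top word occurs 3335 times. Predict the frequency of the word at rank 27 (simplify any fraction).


Zipf's law: freq(rank) = f1 / rank
f1 = 3335, rank = 27
freq = 3335 / 27
GCD(3335, 27) = 1
Simplified: 3335/27

3335/27


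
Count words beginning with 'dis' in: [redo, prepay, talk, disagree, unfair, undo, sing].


Checking each word for prefix 'dis':
  'redo' -> no (count: 0)
  'prepay' -> no (count: 0)
  'talk' -> no (count: 0)
  'disagree' -> YES, starts with 'dis' (count: 1)
  'unfair' -> no (count: 1)
  'undo' -> no (count: 1)
  'sing' -> no (count: 1)
Total with prefix 'dis': 1

1


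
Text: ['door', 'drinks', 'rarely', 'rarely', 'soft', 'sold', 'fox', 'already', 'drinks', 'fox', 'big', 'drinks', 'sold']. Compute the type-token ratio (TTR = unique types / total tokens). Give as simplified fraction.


Tokens: 13
Unique types: ('already', 'big', 'door', 'drinks', 'fox', 'rarely', 'soft', 'sold') = 8
TTR = 8/13
Already in lowest terms.

8/13


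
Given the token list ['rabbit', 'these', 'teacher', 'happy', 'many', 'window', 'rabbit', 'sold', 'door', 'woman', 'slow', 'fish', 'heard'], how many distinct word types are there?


Listing all tokens and tracking unique types:
  Token 1: 'rabbit' -> NEW (unique so far: 1)
  Token 2: 'these' -> NEW (unique so far: 2)
  Token 3: 'teacher' -> NEW (unique so far: 3)
  Token 4: 'happy' -> NEW (unique so far: 4)
  Token 5: 'many' -> NEW (unique so far: 5)
  Token 6: 'window' -> NEW (unique so far: 6)
  Token 7: 'rabbit' -> duplicate (unique so far: 6)
  Token 8: 'sold' -> NEW (unique so far: 7)
  Token 9: 'door' -> NEW (unique so far: 8)
  Token 10: 'woman' -> NEW (unique so far: 9)
  Token 11: 'slow' -> NEW (unique so far: 10)
  Token 12: 'fish' -> NEW (unique so far: 11)
  Token 13: 'heard' -> NEW (unique so far: 12)
Unique types: ('door', 'fish', 'happy', 'heard', 'many', 'rabbit', 'slow', 'sold', 'teacher', 'these', 'window', 'woman')
Vocabulary size: 12

12


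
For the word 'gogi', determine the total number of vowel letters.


Scanning each character of 'gogi':
  Position 1: 'g' -> consonant (running count: 0)
  Position 2: 'o' -> vowel (running count: 1)
  Position 3: 'g' -> consonant (running count: 1)
  Position 4: 'i' -> vowel (running count: 2)
Total vowels: 2

2


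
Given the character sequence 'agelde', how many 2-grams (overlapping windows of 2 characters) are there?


String 'agelde' has length L = 6.
Number of overlapping n-grams = L - n + 1
Substituting: 6 - 2 + 1 = 5

5


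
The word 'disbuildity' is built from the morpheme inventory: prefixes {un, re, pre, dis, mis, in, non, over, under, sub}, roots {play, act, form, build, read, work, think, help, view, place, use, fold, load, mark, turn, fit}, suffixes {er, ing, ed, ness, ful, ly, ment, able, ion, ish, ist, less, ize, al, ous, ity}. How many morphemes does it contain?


Segmenting 'disbuildity' against the inventory:
  'dis' -> prefix (morpheme 1)
  'build' -> root (morpheme 2)
  'ity' -> suffix (morpheme 3)
Total morphemes: 3

3


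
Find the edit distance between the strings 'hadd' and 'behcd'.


Building DP table for s1='hadd' (len 4) and s2='behcd' (len 5):
       b  e  h  c  d
    0  1  2  3  4  5
  h 1  1  2  2  3  4
  a 2  2  2  3  3  4
  d 3  3  3  3  4  3
  d 4  4  4  4  4  4
Edit distance = dp[4][5] = 4

4


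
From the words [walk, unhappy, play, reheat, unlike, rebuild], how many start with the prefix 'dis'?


Checking each word for prefix 'dis':
  'walk' -> no (count: 0)
  'unhappy' -> no (count: 0)
  'play' -> no (count: 0)
  'reheat' -> no (count: 0)
  'unlike' -> no (count: 0)
  'rebuild' -> no (count: 0)
Total with prefix 'dis': 0

0


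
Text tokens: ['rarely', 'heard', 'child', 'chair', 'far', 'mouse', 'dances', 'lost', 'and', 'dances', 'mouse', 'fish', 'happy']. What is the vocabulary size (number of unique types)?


Listing all tokens and tracking unique types:
  Token 1: 'rarely' -> NEW (unique so far: 1)
  Token 2: 'heard' -> NEW (unique so far: 2)
  Token 3: 'child' -> NEW (unique so far: 3)
  Token 4: 'chair' -> NEW (unique so far: 4)
  Token 5: 'far' -> NEW (unique so far: 5)
  Token 6: 'mouse' -> NEW (unique so far: 6)
  Token 7: 'dances' -> NEW (unique so far: 7)
  Token 8: 'lost' -> NEW (unique so far: 8)
  Token 9: 'and' -> NEW (unique so far: 9)
  Token 10: 'dances' -> duplicate (unique so far: 9)
  Token 11: 'mouse' -> duplicate (unique so far: 9)
  Token 12: 'fish' -> NEW (unique so far: 10)
  Token 13: 'happy' -> NEW (unique so far: 11)
Unique types: ('and', 'chair', 'child', 'dances', 'far', 'fish', 'happy', 'heard', 'lost', 'mouse', 'rarely')
Vocabulary size: 11

11


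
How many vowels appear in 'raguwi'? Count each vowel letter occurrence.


Scanning each character of 'raguwi':
  Position 1: 'r' -> consonant (running count: 0)
  Position 2: 'a' -> vowel (running count: 1)
  Position 3: 'g' -> consonant (running count: 1)
  Position 4: 'u' -> vowel (running count: 2)
  Position 5: 'w' -> consonant (running count: 2)
  Position 6: 'i' -> vowel (running count: 3)
Total vowels: 3

3


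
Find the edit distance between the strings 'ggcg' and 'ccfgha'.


Building DP table for s1='ggcg' (len 4) and s2='ccfgha' (len 6):
       c  c  f  g  h  a
    0  1  2  3  4  5  6
  g 1  1  2  3  3  4  5
  g 2  2  2  3  3  4  5
  c 3  2  2  3  4  4  5
  g 4  3  3  3  3  4  5
Edit distance = dp[4][6] = 5

5


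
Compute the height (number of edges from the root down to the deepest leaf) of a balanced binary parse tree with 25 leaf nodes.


In a balanced binary tree with n leaves the deepest leaf is ceil(log2(n)) edges below the root.
log2(25) = 4.6439
ceil(4.6439) = 5
height (edges) = 5

5


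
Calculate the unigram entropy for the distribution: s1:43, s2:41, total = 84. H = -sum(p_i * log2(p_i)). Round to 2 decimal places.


Computing entropy H = -sum(p_i * log2(p_i)):
  s1: p = 43/84 = 0.5119, -p*log2(p) = 0.4945
  s2: p = 41/84 = 0.4881, -p*log2(p) = 0.5051
H = sum of terms = 0.9996
Rounded to 2 decimals: 1.00

1.00


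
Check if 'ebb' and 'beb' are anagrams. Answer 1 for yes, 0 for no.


Sort characters of 'ebb': 'bbe'
Sort characters of 'beb': 'bbe'
Sorted forms match -> they ARE anagrams
Result: 1

1


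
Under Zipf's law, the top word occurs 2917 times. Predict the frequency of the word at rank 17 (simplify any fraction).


Zipf's law: freq(rank) = f1 / rank
f1 = 2917, rank = 17
freq = 2917 / 17
GCD(2917, 17) = 1
Simplified: 2917/17

2917/17


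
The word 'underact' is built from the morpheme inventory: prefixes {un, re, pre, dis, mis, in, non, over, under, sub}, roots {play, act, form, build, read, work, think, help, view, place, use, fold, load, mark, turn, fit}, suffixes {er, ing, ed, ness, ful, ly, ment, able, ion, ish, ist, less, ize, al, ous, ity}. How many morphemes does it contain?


Segmenting 'underact' against the inventory:
  'under' -> prefix (morpheme 1)
  'act' -> root (morpheme 2)
Total morphemes: 2

2


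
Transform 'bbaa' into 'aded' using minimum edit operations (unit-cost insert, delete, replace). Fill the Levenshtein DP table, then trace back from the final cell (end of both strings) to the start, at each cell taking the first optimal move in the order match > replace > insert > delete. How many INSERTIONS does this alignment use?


Edit distance = 4. Backtracking from cell (4, 4) with preference match > replace > insert > delete,
then listing the resulting alignment 'bbaa' -> 'aded' left to right:
  Step 1: replace b->a
  Step 2: replace b->d
  Step 3: replace a->e
  Step 4: replace a->d
Total insertions: 0

0


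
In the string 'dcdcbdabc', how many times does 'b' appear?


Scanning 'dcdcbdabc' for 'b':
  Position 4: 'b' -> MATCH (count: 1)
  Position 7: 'b' -> MATCH (count: 2)
Total occurrences of 'b': 2

2


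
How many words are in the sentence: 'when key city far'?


Counting words by splitting on spaces:
  Word 1: 'when'
  Word 2: 'key'
  Word 3: 'city'
  Word 4: 'far'
Total words: 4

4


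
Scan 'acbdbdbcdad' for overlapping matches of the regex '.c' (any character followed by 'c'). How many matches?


Pattern: .c means any character followed by 'c'.
Scanning 'acbdbdbcdad' position-by-position:
  Pos 0: window 'ac' -> MATCH
  Pos 1: window 'cb' -> no
  Pos 2: window 'bd' -> no
  Pos 3: window 'db' -> no
  Pos 4: window 'bd' -> no
  Pos 5: window 'db' -> no
  Pos 6: window 'bc' -> MATCH
  Pos 7: window 'cd' -> no
  Pos 8: window 'da' -> no
  Pos 9: window 'ad' -> no
  Pos 10: window 'd' -> no
Total matches: 2

2


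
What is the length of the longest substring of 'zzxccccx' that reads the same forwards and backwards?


Scanning 'zzxccccx' for palindromic substrings.
Substring at positions 2-7: 'xccccx'.
Check: reverse('xccccx') = 'xccccx' -> palindrome confirmed.
Neighbouring characters ('z' / '-') break symmetry, so it cannot extend further.
No longer palindromic substring exists; longest length = 6

6


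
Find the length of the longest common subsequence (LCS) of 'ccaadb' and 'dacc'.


DP table for LCS of 'ccaadb' and 'dacc':
       d  a  c  c
    0  0  0  0  0
  c 0  0  0  1  1
  c 0  0  0  1  2
  a 0  0  1  1  2
  a 0  0  1  1  2
  d 0  1  1  1  2
  b 0  1  1  1  2
LCS: 'cc'
LCS length = 2

2


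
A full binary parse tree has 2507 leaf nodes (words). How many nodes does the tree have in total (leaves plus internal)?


Leaf nodes (terminals): 2507
Internal nodes = n - 1 = 2507 - 1 = 2506
Total = leaves + internal = 2507 + 2506 = 5013

5013


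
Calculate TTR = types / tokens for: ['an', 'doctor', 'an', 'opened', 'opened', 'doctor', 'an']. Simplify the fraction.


Tokens: 7
Unique types: ('an', 'doctor', 'opened') = 3
TTR = 3/7
Already in lowest terms.

3/7


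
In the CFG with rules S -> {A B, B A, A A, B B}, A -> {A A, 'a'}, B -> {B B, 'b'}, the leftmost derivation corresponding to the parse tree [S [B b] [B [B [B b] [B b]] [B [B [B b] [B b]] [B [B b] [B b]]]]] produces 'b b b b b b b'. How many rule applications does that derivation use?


Every bracketed nonterminal node [X ...] in the tree is produced by exactly one rule application.
Reading the tree off as a leftmost derivation:
  Step 1: S  =>  B B   (applied S -> B B)
  Step 2: B B  =>  b B   (applied B -> b)
  Step 3: b B  =>  b B B   (applied B -> B B)
  Step 4: b B B  =>  b B B B   (applied B -> B B)
  Step 5: b B B B  =>  b b B B   (applied B -> b)
  Step 6: b b B B  =>  b b b B   (applied B -> b)
  Step 7: b b b B  =>  b b b B B   (applied B -> B B)
  Step 8: b b b B B  =>  b b b B B B   (applied B -> B B)
  Step 9: b b b B B B  =>  b b b b B B   (applied B -> b)
  Step 10: b b b b B B  =>  b b b b b B   (applied B -> b)
  Step 11: b b b b b B  =>  b b b b b B B   (applied B -> B B)
  Step 12: b b b b b B B  =>  b b b b b b B   (applied B -> b)
  Step 13: b b b b b b B  =>  b b b b b b b   (applied B -> b)
Final yield: b b b b b b b
Total rewrite steps: 13

13


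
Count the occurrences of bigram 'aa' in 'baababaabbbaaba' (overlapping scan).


Scanning 'baababaabbbaaba' for bigram 'aa':
  Position 0: 'ba' -> no
  Position 1: 'aa' -> MATCH
  Position 2: 'ab' -> no
  Position 3: 'ba' -> no
  Position 4: 'ab' -> no
  Position 5: 'ba' -> no
  Position 6: 'aa' -> MATCH
  Position 7: 'ab' -> no
  Position 8: 'bb' -> no
  Position 9: 'bb' -> no
  Position 10: 'ba' -> no
  Position 11: 'aa' -> MATCH
  Position 12: 'ab' -> no
  Position 13: 'ba' -> no
Total matches: 3

3


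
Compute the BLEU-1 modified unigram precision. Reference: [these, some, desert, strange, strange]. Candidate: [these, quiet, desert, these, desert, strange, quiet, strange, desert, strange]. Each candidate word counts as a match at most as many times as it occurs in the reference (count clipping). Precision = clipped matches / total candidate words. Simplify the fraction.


Reference word counts: {'desert': 1, 'some': 1, 'strange': 2, 'these': 1}
Checking each candidate word (with clipping):
  'these' -> in reference (ref count 1, used 1/1) -> match (matches: 1)
  'quiet' -> not in reference -> no match (matches: 1)
  'desert' -> in reference (ref count 1, used 1/1) -> match (matches: 2)
  'these' -> ref count 1 already used up (1/1) -> clipped, no match (matches: 2)
  'desert' -> ref count 1 already used up (1/1) -> clipped, no match (matches: 2)
  'strange' -> in reference (ref count 2, used 1/2) -> match (matches: 3)
  'quiet' -> not in reference -> no match (matches: 3)
  'strange' -> in reference (ref count 2, used 2/2) -> match (matches: 4)
  'desert' -> ref count 1 already used up (1/1) -> clipped, no match (matches: 4)
  'strange' -> ref count 2 already used up (2/2) -> clipped, no match (matches: 4)
Clipped matches: 4, Candidate length: 10
Precision = 4/10 = 2/5

2/5


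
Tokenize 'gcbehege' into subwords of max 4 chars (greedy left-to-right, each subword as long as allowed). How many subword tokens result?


'gcbehege' has 8 characters.
Chunking with max size 4:
  Chunk 1: 'gcbe' (positions 0-3)
  Chunk 2: 'hege' (positions 4-7)
Total chunks: ceil(8 / 4) = 2

2


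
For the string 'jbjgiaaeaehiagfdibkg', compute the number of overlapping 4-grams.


String 'jbjgiaaeaehiagfdibkg' has length L = 20.
Number of overlapping n-grams = L - n + 1
Substituting: 20 - 4 + 1 = 17

17


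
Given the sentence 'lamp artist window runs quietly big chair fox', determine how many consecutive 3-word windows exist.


Word trigrams from [8] words:
  Trigram 1: (lamp artist window)
  Trigram 2: (artist window runs)
  Trigram 3: (window runs quietly)
  Trigram 4: (runs quietly big)
  Trigram 5: (quietly big chair)
  Trigram 6: (big chair fox)
Total word trigrams: 8 - 2 = 6

6


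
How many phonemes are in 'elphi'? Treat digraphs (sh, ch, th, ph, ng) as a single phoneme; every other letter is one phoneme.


Parsing 'elphi' greedily, digraphs first:
  'e' -> vowel phoneme (phonemes so far: 1)
  'l' -> consonant phoneme (phonemes so far: 2)
  'ph' -> digraph (1 consonant phoneme) (phonemes so far: 3)
  'i' -> vowel phoneme (phonemes so far: 4)
Total phonemes: 4

4


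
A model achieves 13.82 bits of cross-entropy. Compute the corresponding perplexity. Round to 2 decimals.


Perplexity formula: PP = 2^H
H = 13.82
PP = 2^13.82
Decompose: 2^13.82 = 2^13 * 2^0.82
2^13 = 8192, 2^0.82 ~ 1.7654060
PP ~ 8192 * 1.7654060 = 14462.2059520
Rounded to 2 decimals: 14462.21

14462.21


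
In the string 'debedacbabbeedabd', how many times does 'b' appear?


Scanning 'debedacbabbeedabd' for 'b':
  Position 2: 'b' -> MATCH (count: 1)
  Position 7: 'b' -> MATCH (count: 2)
  Position 9: 'b' -> MATCH (count: 3)
  Position 10: 'b' -> MATCH (count: 4)
  Position 15: 'b' -> MATCH (count: 5)
Total occurrences of 'b': 5

5


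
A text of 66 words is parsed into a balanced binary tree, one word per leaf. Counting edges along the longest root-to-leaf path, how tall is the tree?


In a balanced binary tree with n leaves the deepest leaf is ceil(log2(n)) edges below the root.
log2(66) = 6.0444
ceil(6.0444) = 7
height (edges) = 7

7


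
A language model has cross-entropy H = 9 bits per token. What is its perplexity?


Perplexity formula: PP = 2^H
H = 9
PP = 2^9
PP = 2^9 = 512

512


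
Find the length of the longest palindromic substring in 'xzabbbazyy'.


Scanning 'xzabbbazyy' for palindromic substrings.
Substring at positions 1-7: 'zabbbaz'.
Check: reverse('zabbbaz') = 'zabbbaz' -> palindrome confirmed.
Neighbouring characters ('x' / 'y') break symmetry, so it cannot extend further.
No longer palindromic substring exists; longest length = 7

7


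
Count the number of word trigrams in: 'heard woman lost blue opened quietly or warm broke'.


Word trigrams from [9] words:
  Trigram 1: (heard woman lost)
  Trigram 2: (woman lost blue)
  Trigram 3: (lost blue opened)
  Trigram 4: (blue opened quietly)
  Trigram 5: (opened quietly or)
  Trigram 6: (quietly or warm)
  Trigram 7: (or warm broke)
Total word trigrams: 9 - 2 = 7

7
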